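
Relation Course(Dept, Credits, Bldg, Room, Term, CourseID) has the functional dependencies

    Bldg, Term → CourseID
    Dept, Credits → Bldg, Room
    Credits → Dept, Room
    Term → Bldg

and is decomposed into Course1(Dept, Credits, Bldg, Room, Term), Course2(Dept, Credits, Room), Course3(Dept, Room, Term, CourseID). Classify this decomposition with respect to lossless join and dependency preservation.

lossless and dependency-preserving

Lossless test (chase): Rows 1 and 2 agree on Dept, Credits; apply Dept, Credits→Bldg, Room and equate their Bldg, Room entries. Rows 1 and 3 agree on Term; apply Term→Bldg and equate their Bldg entries. Rows 1 and 3 agree on Bldg, Term; apply Bldg, Term→CourseID and equate their CourseID entries. Row 1 is now all distinguished symbols — the join is lossless.
Dependency preservation: Bldg, Term → CourseID is not contained in any single fragment, but the restricted closure of its left-hand side across the fragments still reaches the right-hand side; the remaining FDs each lie inside some fragment. All dependencies are preserved.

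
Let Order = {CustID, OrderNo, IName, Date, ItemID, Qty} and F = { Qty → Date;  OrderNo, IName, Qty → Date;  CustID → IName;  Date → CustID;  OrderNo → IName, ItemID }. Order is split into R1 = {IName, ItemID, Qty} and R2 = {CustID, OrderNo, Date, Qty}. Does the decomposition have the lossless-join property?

Common attributes: R1 ∩ R2 = {Qty}.
Closure of {Qty}: Qty → Date applies, adding Date; Date → CustID applies, adding CustID; CustID → IName applies, adding IName. So (Qty)⁺ = {CustID, IName, Date, Qty}.
The closure contains neither all of R1 = {IName, ItemID, Qty} nor all of R2 = {CustID, OrderNo, Date, Qty}, so the common attributes are not a superkey of either fragment. The join is lossy.

No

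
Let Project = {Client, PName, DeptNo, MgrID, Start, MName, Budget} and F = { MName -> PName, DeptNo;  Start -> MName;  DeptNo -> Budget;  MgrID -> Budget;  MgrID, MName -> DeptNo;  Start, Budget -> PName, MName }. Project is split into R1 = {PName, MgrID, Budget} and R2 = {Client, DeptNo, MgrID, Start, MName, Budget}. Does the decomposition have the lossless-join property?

No

Common attributes: R1 ∩ R2 = {MgrID, Budget}.
No dependency enlarges {MgrID, Budget}, so (MgrID, Budget)⁺ = {MgrID, Budget}.
The closure contains neither all of R1 = {PName, MgrID, Budget} nor all of R2 = {Client, DeptNo, MgrID, Start, MName, Budget}, so the common attributes are not a superkey of either fragment. The join is lossy.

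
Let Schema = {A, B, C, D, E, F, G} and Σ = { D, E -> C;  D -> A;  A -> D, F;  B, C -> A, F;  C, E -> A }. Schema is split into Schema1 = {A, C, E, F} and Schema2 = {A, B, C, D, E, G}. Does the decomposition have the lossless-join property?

Common attributes: Schema1 ∩ Schema2 = {A, C, E}.
Closure of {A, C, E}: A → D, F applies, adding D, F. So (A, C, E)⁺ = {A, C, D, E, F}.
This closure contains every attribute of Schema1, so Schema1 ∩ Schema2 → Schema1. The join is lossless.

Yes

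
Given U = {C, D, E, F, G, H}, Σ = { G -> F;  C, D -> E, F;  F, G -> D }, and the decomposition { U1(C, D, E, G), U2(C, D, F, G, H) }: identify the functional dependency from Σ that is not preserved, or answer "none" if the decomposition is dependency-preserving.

none

G → F lies within U2.
C, D → E, F: restricted closure across fragments reaches E, F.
F, G → D lies within U2.
Every dependency is enforceable on the fragments, so the decomposition is dependency-preserving.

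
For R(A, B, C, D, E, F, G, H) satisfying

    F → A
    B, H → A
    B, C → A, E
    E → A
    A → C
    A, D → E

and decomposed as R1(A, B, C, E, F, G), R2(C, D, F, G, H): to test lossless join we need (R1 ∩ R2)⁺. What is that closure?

A, C, F, G

R1 ∩ R2 = {C, F, G}.
F → A applies, adding A
Closure: {A, C, F, G}.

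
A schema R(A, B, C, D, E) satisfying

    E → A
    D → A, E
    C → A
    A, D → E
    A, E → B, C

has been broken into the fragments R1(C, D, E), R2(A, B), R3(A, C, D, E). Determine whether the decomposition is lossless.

No

Chase test. Columns are A, B, C, D, E; row i has aⱼ where attribute j ∈ Ri, else bᵢⱼ.
Initial tableau (one row per fragment):
  row 1: b11 b12 a3 a4 a5
  row 2: a1 a2 b23 b24 b25
  row 3: a1 b32 a3 a4 a5
Rows 1 and 3 agree on E; apply E→A and equate their A entries.
Rows 1 and 3 agree on A, E; apply A, E→B, C and equate their B, C entries.
No row becomes fully distinguished — the join is lossy.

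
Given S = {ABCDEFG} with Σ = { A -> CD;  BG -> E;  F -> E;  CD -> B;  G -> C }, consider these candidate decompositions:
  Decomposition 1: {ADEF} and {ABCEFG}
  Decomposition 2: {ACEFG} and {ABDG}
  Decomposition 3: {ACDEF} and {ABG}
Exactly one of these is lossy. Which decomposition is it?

Decomposition 3

Decomposition 1: common = {AEF}, closure = {ABCDEF} → lossless.
Decomposition 2: common = {AG}, closure = {ABCDEG} → lossless.
Decomposition 3: common = {A}, closure = {ABCD} → lossy.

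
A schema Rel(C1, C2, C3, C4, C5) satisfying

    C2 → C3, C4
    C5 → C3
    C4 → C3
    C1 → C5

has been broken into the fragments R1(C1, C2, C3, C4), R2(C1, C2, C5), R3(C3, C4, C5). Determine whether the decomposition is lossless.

Chase test. Columns are C1, C2, C3, C4, C5; row i has aⱼ where attribute j ∈ Ri, else bᵢⱼ.
Initial tableau (one row per fragment):
  row 1: a1 a2 a3 a4 b15
  row 2: a1 a2 b23 b24 a5
  row 3: b31 b32 a3 a4 a5
Rows 1 and 2 agree on C2; apply C2→C3, C4 and equate their C3, C4 entries.
Rows 1 and 2 agree on C1; apply C1→C5 and equate their C5 entries.
Row 1 is now all distinguished symbols — the join is lossless.

Yes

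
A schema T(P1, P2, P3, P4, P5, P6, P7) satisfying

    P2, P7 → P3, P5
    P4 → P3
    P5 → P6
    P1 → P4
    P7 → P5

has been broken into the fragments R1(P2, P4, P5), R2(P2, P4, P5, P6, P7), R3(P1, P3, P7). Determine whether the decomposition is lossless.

No

Chase test. Columns are P1, P2, P3, P4, P5, P6, P7; row i has aⱼ where attribute j ∈ Ri, else bᵢⱼ.
Initial tableau (one row per fragment):
  row 1: b11 a2 b13 a4 a5 b16 b17
  row 2: b21 a2 b23 a4 a5 a6 a7
  row 3: a1 b32 a3 b34 b35 b36 a7
Rows 1 and 2 agree on P4; apply P4→P3 and equate their P3 entries.
Rows 1 and 2 agree on P5; apply P5→P6 and equate their P6 entries.
Rows 2 and 3 agree on P7; apply P7→P5 and equate their P5 entries.
Rows 1 and 3 agree on P5; apply P5→P6 and equate their P6 entries.
No row becomes fully distinguished — the join is lossy.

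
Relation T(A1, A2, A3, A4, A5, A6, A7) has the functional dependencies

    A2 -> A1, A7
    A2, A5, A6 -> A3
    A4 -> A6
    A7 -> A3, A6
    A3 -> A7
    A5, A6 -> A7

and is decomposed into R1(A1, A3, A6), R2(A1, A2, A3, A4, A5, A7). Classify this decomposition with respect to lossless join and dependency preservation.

lossless but not dependency-preserving

Lossless test: (A1, A3)⁺ = {A1, A3, A6, A7}, which contains all of one fragment — lossless.
Dependency preservation: the restricted closure of {A4} across the fragments never reaches {A6}, so A4 → A6 cannot be enforced without a join — not preserved.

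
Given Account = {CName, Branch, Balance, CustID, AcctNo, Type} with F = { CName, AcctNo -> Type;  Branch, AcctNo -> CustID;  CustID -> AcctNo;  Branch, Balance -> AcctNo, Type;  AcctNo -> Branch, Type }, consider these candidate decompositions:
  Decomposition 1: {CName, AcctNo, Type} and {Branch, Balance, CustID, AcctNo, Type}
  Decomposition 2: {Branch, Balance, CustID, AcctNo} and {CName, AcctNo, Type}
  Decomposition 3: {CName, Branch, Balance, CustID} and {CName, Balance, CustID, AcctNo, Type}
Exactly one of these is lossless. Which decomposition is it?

Decomposition 3

Decomposition 1: common = {AcctNo, Type}, closure = {Branch, CustID, AcctNo, Type} → lossy.
Decomposition 2: common = {AcctNo}, closure = {Branch, CustID, AcctNo, Type} → lossy.
Decomposition 3: common = {CName, Balance, CustID}, closure = {CName, Branch, Balance, CustID, AcctNo, Type} → lossless.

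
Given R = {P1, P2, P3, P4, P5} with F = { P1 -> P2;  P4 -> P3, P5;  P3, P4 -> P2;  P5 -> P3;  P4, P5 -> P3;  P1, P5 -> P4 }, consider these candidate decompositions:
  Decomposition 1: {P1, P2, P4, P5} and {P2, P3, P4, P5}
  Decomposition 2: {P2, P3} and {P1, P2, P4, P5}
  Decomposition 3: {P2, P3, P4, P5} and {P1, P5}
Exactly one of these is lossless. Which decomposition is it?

Decomposition 1

Decomposition 1: common = {P2, P4, P5}, closure = {P2, P3, P4, P5} → lossless.
Decomposition 2: common = {P2}, closure = {P2} → lossy.
Decomposition 3: common = {P5}, closure = {P3, P5} → lossy.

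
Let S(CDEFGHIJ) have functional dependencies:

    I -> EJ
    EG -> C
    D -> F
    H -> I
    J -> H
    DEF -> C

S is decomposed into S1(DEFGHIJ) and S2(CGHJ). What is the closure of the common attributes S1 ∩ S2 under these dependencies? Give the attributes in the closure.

S1 ∩ S2 = {GHJ}.
H → I applies, adding I
I → EJ applies, adding E
EG → C applies, adding C
Closure: {CEGHIJ}.

CEGHIJ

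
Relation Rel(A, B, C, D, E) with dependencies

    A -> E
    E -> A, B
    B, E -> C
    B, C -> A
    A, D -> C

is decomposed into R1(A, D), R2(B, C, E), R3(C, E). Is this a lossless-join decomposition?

No

Chase test. Columns are A, B, C, D, E; row i has aⱼ where attribute j ∈ Ri, else bᵢⱼ.
Initial tableau (one row per fragment):
  row 1: a1 b12 b13 a4 b15
  row 2: b21 a2 a3 b24 a5
  row 3: b31 b32 a3 b34 a5
Rows 2 and 3 agree on E; apply E→A, B and equate their A, B entries.
No row becomes fully distinguished — the join is lossy.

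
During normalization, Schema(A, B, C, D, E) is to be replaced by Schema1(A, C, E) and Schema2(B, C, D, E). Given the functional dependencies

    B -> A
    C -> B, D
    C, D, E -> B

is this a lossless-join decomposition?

Yes

Common attributes: Schema1 ∩ Schema2 = {C, E}.
Closure of {C, E}: C → B, D applies, adding B, D; B → A applies, adding A. So (C, E)⁺ = {A, B, C, D, E}.
This closure contains every attribute of Schema1, so Schema1 ∩ Schema2 → Schema1. The join is lossless.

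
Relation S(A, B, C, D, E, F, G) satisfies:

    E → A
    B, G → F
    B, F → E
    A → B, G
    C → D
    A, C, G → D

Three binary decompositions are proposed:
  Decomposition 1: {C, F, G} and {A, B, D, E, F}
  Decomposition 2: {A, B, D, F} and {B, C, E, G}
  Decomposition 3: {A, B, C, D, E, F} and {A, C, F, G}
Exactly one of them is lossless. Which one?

Decomposition 1: common = {F}, closure = {F} → lossy.
Decomposition 2: common = {B}, closure = {B} → lossy.
Decomposition 3: common = {A, C, F}, closure = {A, B, C, D, E, F, G} → lossless.

Decomposition 3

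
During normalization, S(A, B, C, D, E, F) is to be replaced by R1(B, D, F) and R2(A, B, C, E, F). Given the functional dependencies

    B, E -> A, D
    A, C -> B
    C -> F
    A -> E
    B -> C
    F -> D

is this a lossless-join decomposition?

Common attributes: R1 ∩ R2 = {B, F}.
Closure of {B, F}: B → C applies, adding C; F → D applies, adding D. So (B, F)⁺ = {B, C, D, F}.
This closure contains every attribute of R1, so R1 ∩ R2 → R1. The join is lossless.

Yes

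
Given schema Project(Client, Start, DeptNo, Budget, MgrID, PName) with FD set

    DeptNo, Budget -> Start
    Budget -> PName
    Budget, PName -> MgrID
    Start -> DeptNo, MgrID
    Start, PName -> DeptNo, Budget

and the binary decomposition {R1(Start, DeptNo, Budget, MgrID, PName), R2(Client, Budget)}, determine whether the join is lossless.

Common attributes: R1 ∩ R2 = {Budget}.
Closure of {Budget}: Budget → PName applies, adding PName; Budget, PName → MgrID applies, adding MgrID. So (Budget)⁺ = {Budget, MgrID, PName}.
The closure contains neither all of R1 = {Start, DeptNo, Budget, MgrID, PName} nor all of R2 = {Client, Budget}, so the common attributes are not a superkey of either fragment. The join is lossy.

No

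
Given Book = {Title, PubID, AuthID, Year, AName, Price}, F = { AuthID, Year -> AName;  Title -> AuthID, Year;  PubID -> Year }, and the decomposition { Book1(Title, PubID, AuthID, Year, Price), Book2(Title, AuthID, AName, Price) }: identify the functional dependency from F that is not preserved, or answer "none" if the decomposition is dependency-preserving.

Check AuthID, Year → AName: no single fragment contains all of {AuthID, Year, AName}, and the restricted closure of {AuthID, Year} across the fragments never reaches {AName}.
Title → AuthID, Year is preserved.
PubID → Year is preserved.

AuthID, Year -> AName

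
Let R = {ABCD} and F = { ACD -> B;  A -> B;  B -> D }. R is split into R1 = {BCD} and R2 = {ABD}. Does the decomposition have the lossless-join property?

Common attributes: R1 ∩ R2 = {BD}.
No dependency enlarges {BD}, so (BD)⁺ = {BD}.
The closure contains neither all of R1 = {BCD} nor all of R2 = {ABD}, so the common attributes are not a superkey of either fragment. The join is lossy.

No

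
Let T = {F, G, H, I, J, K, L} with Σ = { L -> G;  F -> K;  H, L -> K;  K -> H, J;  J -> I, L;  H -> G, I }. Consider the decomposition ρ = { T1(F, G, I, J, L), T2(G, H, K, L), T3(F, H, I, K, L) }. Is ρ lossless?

Yes

Chase test. Columns are F, G, H, I, J, K, L; row i has aⱼ where attribute j ∈ Ti, else bᵢⱼ.
Initial tableau (one row per fragment):
  row 1: a1 a2 b13 a4 a5 b16 a7
  row 2: b21 a2 a3 b24 b25 a6 a7
  row 3: a1 b32 a3 a4 b35 a6 a7
Rows 1 and 3 agree on L; apply L→G and equate their G entries.
Rows 1 and 3 agree on F; apply F→K and equate their K entries.
Rows 1 and 2 agree on K; apply K→H, J and equate their H, J entries.
Rows 1 and 3 agree on K; apply K→H, J and equate their H, J entries.
Rows 1 and 2 agree on J; apply J→I, L and equate their I, L entries.
Row 1 is now all distinguished symbols — the join is lossless.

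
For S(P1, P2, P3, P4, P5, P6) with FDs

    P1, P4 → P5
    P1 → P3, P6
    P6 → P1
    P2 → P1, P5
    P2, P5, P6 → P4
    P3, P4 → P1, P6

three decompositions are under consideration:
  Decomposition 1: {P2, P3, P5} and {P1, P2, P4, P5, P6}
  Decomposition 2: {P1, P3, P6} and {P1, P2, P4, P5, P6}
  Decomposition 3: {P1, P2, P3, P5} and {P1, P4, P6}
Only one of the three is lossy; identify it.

Decomposition 1: common = {P2, P5}, closure = {P1, P2, P3, P4, P5, P6} → lossless.
Decomposition 2: common = {P1, P6}, closure = {P1, P3, P6} → lossless.
Decomposition 3: common = {P1}, closure = {P1, P3, P6} → lossy.

Decomposition 3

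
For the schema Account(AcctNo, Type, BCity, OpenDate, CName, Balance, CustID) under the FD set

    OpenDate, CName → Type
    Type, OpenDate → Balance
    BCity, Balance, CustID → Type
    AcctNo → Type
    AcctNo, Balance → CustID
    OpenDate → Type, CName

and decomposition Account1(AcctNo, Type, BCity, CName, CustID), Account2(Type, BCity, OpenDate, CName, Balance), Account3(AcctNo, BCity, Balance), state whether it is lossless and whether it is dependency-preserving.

Lossless test (chase): Rows 1 and 3 agree on AcctNo; apply AcctNo→Type and equate their Type entries. No row becomes fully distinguished — the join is lossy.
Dependency preservation: the restricted closure of {BCity, Balance, CustID} across the fragments never reaches {Type}, so BCity, Balance, CustID → Type cannot be enforced without a join — not preserved.

lossy and not dependency-preserving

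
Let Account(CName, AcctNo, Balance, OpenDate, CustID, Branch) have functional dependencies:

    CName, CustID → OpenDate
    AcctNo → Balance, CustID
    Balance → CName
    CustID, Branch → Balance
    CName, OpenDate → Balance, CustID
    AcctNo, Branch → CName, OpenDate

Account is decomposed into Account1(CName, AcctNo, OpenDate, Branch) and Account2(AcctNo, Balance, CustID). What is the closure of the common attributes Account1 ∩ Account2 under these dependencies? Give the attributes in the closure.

CName, AcctNo, Balance, OpenDate, CustID

Account1 ∩ Account2 = {AcctNo}.
AcctNo → Balance, CustID applies, adding Balance, CustID
Balance → CName applies, adding CName
CName, CustID → OpenDate applies, adding OpenDate
Closure: {CName, AcctNo, Balance, OpenDate, CustID}.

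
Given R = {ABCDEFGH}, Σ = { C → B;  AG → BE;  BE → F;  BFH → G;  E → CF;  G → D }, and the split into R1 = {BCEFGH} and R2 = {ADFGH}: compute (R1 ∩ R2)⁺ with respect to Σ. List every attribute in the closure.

R1 ∩ R2 = {FGH}.
G → D applies, adding D
Closure: {DFGH}.

DFGH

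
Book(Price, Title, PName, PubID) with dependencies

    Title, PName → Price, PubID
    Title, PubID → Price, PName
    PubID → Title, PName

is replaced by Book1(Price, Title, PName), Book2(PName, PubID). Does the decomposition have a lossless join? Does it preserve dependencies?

Lossless test: (PName)⁺ = {PName}, which is a superkey of neither fragment — lossy.
Dependency preservation: the restricted closure of {Title, PName} across the fragments never reaches {Price, PubID}, so Title, PName → Price, PubID cannot be enforced without a join — not preserved.

lossy and not dependency-preserving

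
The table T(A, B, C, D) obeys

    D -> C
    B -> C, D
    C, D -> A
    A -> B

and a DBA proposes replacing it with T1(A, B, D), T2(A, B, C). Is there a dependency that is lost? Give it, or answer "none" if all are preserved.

none

D → C: restricted closure across fragments reaches C.
B → C, D: restricted closure across fragments reaches C, D.
C, D → A: restricted closure across fragments reaches A.
A → B lies within T1.
Every dependency is enforceable on the fragments, so the decomposition is dependency-preserving.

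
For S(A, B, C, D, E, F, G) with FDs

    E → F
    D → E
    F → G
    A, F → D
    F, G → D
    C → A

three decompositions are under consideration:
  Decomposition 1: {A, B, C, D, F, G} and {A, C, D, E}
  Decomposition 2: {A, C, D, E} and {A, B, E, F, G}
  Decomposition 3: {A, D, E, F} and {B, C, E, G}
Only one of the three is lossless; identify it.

Decomposition 1: common = {A, C, D}, closure = {A, C, D, E, F, G} → lossless.
Decomposition 2: common = {A, E}, closure = {A, D, E, F, G} → lossy.
Decomposition 3: common = {E}, closure = {D, E, F, G} → lossy.

Decomposition 1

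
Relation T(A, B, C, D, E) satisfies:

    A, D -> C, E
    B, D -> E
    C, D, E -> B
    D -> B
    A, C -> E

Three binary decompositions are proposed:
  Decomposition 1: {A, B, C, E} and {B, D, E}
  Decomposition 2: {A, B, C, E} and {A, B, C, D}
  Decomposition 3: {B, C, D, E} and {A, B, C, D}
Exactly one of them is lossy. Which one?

Decomposition 1: common = {B, E}, closure = {B, E} → lossy.
Decomposition 2: common = {A, B, C}, closure = {A, B, C, E} → lossless.
Decomposition 3: common = {B, C, D}, closure = {B, C, D, E} → lossless.

Decomposition 1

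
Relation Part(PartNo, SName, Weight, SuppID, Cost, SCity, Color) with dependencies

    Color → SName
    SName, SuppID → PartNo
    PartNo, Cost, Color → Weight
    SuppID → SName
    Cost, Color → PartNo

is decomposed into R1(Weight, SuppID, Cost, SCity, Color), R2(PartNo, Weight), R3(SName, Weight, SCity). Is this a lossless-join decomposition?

Chase test. Columns are PartNo, SName, Weight, SuppID, Cost, SCity, Color; row i has aⱼ where attribute j ∈ Ri, else bᵢⱼ.
Initial tableau (one row per fragment):
  row 1: b11 b12 a3 a4 a5 a6 a7
  row 2: a1 b22 a3 b24 b25 b26 b27
  row 3: b31 a2 a3 b34 b35 a6 b37
No row becomes fully distinguished — the join is lossy.

No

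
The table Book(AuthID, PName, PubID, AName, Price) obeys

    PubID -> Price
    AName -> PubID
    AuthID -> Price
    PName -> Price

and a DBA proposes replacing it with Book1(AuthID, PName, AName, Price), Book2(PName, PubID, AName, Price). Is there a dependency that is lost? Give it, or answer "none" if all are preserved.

none

PubID → Price lies within Book2.
AName → PubID lies within Book2.
AuthID → Price lies within Book1.
PName → Price lies within Book1.
Every dependency is enforceable on the fragments, so the decomposition is dependency-preserving.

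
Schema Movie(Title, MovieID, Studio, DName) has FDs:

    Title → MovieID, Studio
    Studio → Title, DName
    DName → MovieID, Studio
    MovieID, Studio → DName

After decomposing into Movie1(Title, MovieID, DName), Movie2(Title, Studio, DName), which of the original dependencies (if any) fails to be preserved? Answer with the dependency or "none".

none

Title → MovieID, Studio: restricted closure across fragments reaches MovieID, Studio.
Studio → Title, DName lies within Movie2.
DName → MovieID, Studio: restricted closure across fragments reaches MovieID, Studio.
MovieID, Studio → DName: restricted closure across fragments reaches DName.
Every dependency is enforceable on the fragments, so the decomposition is dependency-preserving.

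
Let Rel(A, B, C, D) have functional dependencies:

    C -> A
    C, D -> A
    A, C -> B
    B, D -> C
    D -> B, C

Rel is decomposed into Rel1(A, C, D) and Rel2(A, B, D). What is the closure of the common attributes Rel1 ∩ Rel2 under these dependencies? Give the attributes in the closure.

Rel1 ∩ Rel2 = {A, D}.
D → B, C applies, adding B, C
Closure: {A, B, C, D}.

A, B, C, D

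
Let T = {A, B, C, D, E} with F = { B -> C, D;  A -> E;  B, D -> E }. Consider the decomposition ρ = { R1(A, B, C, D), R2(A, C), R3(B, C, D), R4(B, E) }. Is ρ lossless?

Chase test. Columns are A, B, C, D, E; row i has aⱼ where attribute j ∈ Ri, else bᵢⱼ.
Initial tableau (one row per fragment):
  row 1: a1 a2 a3 a4 b15
  row 2: a1 b22 a3 b24 b25
  row 3: b31 a2 a3 a4 b35
  row 4: b41 a2 b43 b44 a5
Rows 1 and 4 agree on B; apply B→C, D and equate their C, D entries.
Rows 1 and 2 agree on A; apply A→E and equate their E entries.
Rows 1 and 3 agree on B, D; apply B, D→E and equate their E entries.
Rows 1 and 4 agree on B, D; apply B, D→E and equate their E entries.
Row 1 is now all distinguished symbols — the join is lossless.

Yes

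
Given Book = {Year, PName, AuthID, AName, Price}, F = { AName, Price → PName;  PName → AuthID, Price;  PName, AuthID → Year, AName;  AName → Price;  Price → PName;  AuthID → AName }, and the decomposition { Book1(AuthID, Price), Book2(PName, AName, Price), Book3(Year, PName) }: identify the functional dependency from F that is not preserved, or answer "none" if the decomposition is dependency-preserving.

none

AName, Price → PName lies within Book2.
PName → AuthID, Price: restricted closure across fragments reaches AuthID, Price.
PName, AuthID → Year, AName: restricted closure across fragments reaches Year, AName.
AName → Price lies within Book2.
Price → PName lies within Book2.
AuthID → AName: restricted closure across fragments reaches AName.
Every dependency is enforceable on the fragments, so the decomposition is dependency-preserving.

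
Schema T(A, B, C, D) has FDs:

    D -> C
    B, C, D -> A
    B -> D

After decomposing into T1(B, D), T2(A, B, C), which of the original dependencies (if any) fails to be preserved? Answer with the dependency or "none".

Check D → C: no single fragment contains all of {C, D}, and the restricted closure of {D} across the fragments never reaches {C}.
B, C, D → A is preserved.
B → D is preserved.

D -> C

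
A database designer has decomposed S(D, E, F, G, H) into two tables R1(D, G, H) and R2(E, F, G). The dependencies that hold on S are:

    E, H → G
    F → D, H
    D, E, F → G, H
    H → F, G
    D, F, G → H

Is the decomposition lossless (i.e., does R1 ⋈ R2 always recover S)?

Common attributes: R1 ∩ R2 = {G}.
No dependency enlarges {G}, so (G)⁺ = {G}.
The closure contains neither all of R1 = {D, G, H} nor all of R2 = {E, F, G}, so the common attributes are not a superkey of either fragment. The join is lossy.

No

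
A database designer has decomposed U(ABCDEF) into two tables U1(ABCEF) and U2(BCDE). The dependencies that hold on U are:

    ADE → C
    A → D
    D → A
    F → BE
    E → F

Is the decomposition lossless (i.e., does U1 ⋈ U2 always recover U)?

No

Common attributes: U1 ∩ U2 = {BCE}.
Closure of {BCE}: E → F applies, adding F. So (BCE)⁺ = {BCEF}.
The closure contains neither all of U1 = {ABCEF} nor all of U2 = {BCDE}, so the common attributes are not a superkey of either fragment. The join is lossy.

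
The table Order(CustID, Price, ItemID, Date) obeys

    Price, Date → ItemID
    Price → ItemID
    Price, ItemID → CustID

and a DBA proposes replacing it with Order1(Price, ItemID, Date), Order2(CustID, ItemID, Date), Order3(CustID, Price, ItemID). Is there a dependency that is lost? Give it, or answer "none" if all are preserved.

Price, Date → ItemID lies within Order1.
Price → ItemID lies within Order1.
Price, ItemID → CustID lies within Order3.
Every dependency is enforceable on the fragments, so the decomposition is dependency-preserving.

none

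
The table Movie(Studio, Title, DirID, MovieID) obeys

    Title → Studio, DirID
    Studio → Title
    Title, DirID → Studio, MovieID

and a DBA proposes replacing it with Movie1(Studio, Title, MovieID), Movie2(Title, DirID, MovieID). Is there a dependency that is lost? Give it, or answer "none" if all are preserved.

Title → Studio, DirID: restricted closure across fragments reaches Studio, DirID.
Studio → Title lies within Movie1.
Title, DirID → Studio, MovieID: restricted closure across fragments reaches Studio, MovieID.
Every dependency is enforceable on the fragments, so the decomposition is dependency-preserving.

none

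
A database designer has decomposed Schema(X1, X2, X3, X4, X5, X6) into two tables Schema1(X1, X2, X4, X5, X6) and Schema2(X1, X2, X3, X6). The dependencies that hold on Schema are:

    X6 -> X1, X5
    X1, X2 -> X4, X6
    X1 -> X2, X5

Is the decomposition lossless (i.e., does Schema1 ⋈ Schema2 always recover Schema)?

Yes

Common attributes: Schema1 ∩ Schema2 = {X1, X2, X6}.
Closure of {X1, X2, X6}: X6 → X1, X5 applies, adding X5; X1, X2 → X4, X6 applies, adding X4. So (X1, X2, X6)⁺ = {X1, X2, X4, X5, X6}.
This closure contains every attribute of Schema1, so Schema1 ∩ Schema2 → Schema1. The join is lossless.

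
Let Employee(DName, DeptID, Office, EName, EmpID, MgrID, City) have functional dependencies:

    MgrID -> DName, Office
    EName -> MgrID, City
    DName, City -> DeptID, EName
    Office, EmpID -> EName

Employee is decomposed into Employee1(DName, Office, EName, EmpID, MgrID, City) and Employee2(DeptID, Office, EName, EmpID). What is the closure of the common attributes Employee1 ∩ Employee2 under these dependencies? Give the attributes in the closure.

Employee1 ∩ Employee2 = {Office, EName, EmpID}.
EName → MgrID, City applies, adding MgrID, City
MgrID → DName, Office applies, adding DName
DName, City → DeptID, EName applies, adding DeptID
Closure: {DName, DeptID, Office, EName, EmpID, MgrID, City}.

DName, DeptID, Office, EName, EmpID, MgrID, City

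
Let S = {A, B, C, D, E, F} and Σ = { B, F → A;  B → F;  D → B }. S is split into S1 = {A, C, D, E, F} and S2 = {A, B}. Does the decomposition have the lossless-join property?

No

Common attributes: S1 ∩ S2 = {A}.
No dependency enlarges {A}, so (A)⁺ = {A}.
The closure contains neither all of S1 = {A, C, D, E, F} nor all of S2 = {A, B}, so the common attributes are not a superkey of either fragment. The join is lossy.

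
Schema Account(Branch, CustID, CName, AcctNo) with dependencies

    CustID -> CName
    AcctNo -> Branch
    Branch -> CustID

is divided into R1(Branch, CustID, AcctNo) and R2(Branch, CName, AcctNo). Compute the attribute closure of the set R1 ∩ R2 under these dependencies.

Branch, CustID, CName, AcctNo

R1 ∩ R2 = {Branch, AcctNo}.
Branch → CustID applies, adding CustID
CustID → CName applies, adding CName
Closure: {Branch, CustID, CName, AcctNo}.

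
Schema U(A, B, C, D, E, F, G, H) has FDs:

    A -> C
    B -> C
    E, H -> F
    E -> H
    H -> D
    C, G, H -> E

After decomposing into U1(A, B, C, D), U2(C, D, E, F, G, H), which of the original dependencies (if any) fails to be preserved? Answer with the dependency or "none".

none

A → C lies within U1.
B → C lies within U1.
E, H → F lies within U2.
E → H lies within U2.
H → D lies within U2.
C, G, H → E lies within U2.
Every dependency is enforceable on the fragments, so the decomposition is dependency-preserving.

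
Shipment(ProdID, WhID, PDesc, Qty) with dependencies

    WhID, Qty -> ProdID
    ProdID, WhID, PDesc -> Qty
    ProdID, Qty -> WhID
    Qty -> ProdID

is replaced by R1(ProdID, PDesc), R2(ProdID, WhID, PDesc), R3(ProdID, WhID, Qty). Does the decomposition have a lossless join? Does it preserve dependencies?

Lossless test (chase): applying each FD to every pair of rows produces no changes in the tableau, so no row becomes fully distinguished — the join is lossy.
Dependency preservation: the restricted closure of {ProdID, WhID, PDesc} across the fragments never reaches {Qty}, so ProdID, WhID, PDesc → Qty cannot be enforced without a join — not preserved.

lossy and not dependency-preserving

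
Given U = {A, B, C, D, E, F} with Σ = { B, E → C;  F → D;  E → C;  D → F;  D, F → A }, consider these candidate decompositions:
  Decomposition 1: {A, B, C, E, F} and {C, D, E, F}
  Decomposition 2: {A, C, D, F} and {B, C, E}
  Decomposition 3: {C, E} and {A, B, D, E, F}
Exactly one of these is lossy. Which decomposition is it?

Decomposition 1: common = {C, E, F}, closure = {A, C, D, E, F} → lossless.
Decomposition 2: common = {C}, closure = {C} → lossy.
Decomposition 3: common = {E}, closure = {C, E} → lossless.

Decomposition 2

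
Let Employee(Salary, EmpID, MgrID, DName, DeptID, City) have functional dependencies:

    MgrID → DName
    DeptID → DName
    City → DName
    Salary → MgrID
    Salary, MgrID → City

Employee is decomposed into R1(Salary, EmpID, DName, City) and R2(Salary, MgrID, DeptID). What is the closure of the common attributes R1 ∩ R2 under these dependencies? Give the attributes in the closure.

Salary, MgrID, DName, City

R1 ∩ R2 = {Salary}.
Salary → MgrID applies, adding MgrID
Salary, MgrID → City applies, adding City
MgrID → DName applies, adding DName
Closure: {Salary, MgrID, DName, City}.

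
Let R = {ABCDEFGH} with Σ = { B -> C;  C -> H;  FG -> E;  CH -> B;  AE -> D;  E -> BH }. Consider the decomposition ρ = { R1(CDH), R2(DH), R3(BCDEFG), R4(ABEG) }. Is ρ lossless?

Chase test. Columns are ABCDEFGH; row i has aⱼ where attribute j ∈ Ri, else bᵢⱼ.
Initial tableau (one row per fragment):
  row 1: b11 b12 a3 a4 b15 b16 b17 a8
  row 2: b21 b22 b23 a4 b25 b26 b27 a8
  row 3: b31 a2 a3 a4 a5 a6 a7 b38
  row 4: a1 a2 b43 b44 a5 b46 a7 b48
Rows 3 and 4 agree on B; apply B→C and equate their C entries.
Rows 1 and 3 agree on C; apply C→H and equate their H entries.
Rows 1 and 4 agree on C; apply C→H and equate their H entries.
Rows 1 and 3 agree on CH; apply CH→B and equate their B entries.
No row becomes fully distinguished — the join is lossy.

No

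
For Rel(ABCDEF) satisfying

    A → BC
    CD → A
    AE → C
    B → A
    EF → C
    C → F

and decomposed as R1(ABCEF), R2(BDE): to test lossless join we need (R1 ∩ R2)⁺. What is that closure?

R1 ∩ R2 = {BE}.
B → A applies, adding A
A → BC applies, adding C
C → F applies, adding F
Closure: {ABCEF}.

ABCEF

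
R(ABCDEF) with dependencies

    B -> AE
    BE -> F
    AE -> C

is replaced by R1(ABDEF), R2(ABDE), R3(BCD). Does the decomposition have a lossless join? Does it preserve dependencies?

lossless but not dependency-preserving

Lossless test (chase): Rows 1 and 3 agree on B; apply B→AE and equate their AE entries. Rows 1 and 2 agree on BE; apply BE→F and equate their F entries. Rows 1 and 3 agree on BE; apply BE→F and equate their F entries. Rows 1 and 2 agree on AE; apply AE→C and equate their C entries. Rows 1 and 3 agree on AE; apply AE→C and equate their C entries. Row 1 is now all distinguished symbols — the join is lossless.
Dependency preservation: the restricted closure of {AE} across the fragments never reaches {C}, so AE → C cannot be enforced without a join — not preserved.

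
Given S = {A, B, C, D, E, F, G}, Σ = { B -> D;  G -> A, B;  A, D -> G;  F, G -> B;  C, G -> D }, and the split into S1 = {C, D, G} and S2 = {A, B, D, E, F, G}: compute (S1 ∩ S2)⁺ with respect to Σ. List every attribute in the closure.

S1 ∩ S2 = {D, G}.
G → A, B applies, adding A, B
Closure: {A, B, D, G}.

A, B, D, G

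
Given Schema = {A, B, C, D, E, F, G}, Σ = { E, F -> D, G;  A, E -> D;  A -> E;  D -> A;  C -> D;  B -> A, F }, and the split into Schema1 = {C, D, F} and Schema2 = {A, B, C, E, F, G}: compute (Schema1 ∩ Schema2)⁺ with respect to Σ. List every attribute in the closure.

A, C, D, E, F, G

Schema1 ∩ Schema2 = {C, F}.
C → D applies, adding D
D → A applies, adding A
A → E applies, adding E
E, F → D, G applies, adding G
Closure: {A, C, D, E, F, G}.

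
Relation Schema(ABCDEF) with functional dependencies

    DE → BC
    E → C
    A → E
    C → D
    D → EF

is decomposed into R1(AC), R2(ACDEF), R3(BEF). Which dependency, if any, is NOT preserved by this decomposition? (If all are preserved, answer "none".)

DE → BC: restricted closure across fragments reaches BC.
E → C lies within R2.
A → E lies within R2.
C → D lies within R2.
D → EF lies within R2.
Every dependency is enforceable on the fragments, so the decomposition is dependency-preserving.

none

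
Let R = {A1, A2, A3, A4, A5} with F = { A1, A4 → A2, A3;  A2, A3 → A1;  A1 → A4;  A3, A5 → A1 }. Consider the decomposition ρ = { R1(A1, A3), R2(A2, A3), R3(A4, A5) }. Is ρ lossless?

No

Chase test. Columns are A1, A2, A3, A4, A5; row i has aⱼ where attribute j ∈ Ri, else bᵢⱼ.
Initial tableau (one row per fragment):
  row 1: a1 b12 a3 b14 b15
  row 2: b21 a2 a3 b24 b25
  row 3: b31 b32 b33 a4 a5
No row becomes fully distinguished — the join is lossy.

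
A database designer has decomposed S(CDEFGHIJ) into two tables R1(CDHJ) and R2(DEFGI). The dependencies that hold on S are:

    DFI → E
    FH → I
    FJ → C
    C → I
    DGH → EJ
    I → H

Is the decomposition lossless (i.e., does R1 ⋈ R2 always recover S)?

Common attributes: R1 ∩ R2 = {D}.
No dependency enlarges {D}, so (D)⁺ = {D}.
The closure contains neither all of R1 = {CDHJ} nor all of R2 = {DEFGI}, so the common attributes are not a superkey of either fragment. The join is lossy.

No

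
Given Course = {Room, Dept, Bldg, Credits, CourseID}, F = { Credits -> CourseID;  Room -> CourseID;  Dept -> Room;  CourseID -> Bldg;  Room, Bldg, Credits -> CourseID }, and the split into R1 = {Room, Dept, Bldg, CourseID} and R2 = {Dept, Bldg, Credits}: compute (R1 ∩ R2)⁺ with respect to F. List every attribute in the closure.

R1 ∩ R2 = {Dept, Bldg}.
Dept → Room applies, adding Room
Room → CourseID applies, adding CourseID
Closure: {Room, Dept, Bldg, CourseID}.

Room, Dept, Bldg, CourseID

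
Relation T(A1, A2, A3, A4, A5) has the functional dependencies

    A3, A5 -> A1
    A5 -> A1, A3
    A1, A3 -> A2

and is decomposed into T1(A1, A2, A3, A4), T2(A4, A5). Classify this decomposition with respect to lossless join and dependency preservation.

Lossless test: (A4)⁺ = {A4}, which is a superkey of neither fragment — lossy.
Dependency preservation: the restricted closure of {A3, A5} across the fragments never reaches {A1}, so A3, A5 → A1 cannot be enforced without a join — not preserved.

lossy and not dependency-preserving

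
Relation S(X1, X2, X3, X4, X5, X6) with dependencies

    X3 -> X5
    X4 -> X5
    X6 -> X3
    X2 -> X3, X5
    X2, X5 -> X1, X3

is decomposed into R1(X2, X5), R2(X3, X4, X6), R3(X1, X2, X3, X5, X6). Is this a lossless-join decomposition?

Chase test. Columns are X1, X2, X3, X4, X5, X6; row i has aⱼ where attribute j ∈ Ri, else bᵢⱼ.
Initial tableau (one row per fragment):
  row 1: b11 a2 b13 b14 a5 b16
  row 2: b21 b22 a3 a4 b25 a6
  row 3: a1 a2 a3 b34 a5 a6
Rows 2 and 3 agree on X3; apply X3→X5 and equate their X5 entries.
Rows 1 and 3 agree on X2; apply X2→X3, X5 and equate their X3, X5 entries.
Rows 1 and 3 agree on X2, X5; apply X2, X5→X1, X3 and equate their X1, X3 entries.
No row becomes fully distinguished — the join is lossy.

No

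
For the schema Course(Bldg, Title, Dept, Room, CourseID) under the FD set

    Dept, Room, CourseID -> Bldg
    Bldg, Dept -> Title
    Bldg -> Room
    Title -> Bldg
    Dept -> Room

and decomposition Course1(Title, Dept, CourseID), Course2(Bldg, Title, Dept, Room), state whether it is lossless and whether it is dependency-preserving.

lossless and dependency-preserving

Lossless test: (Title, Dept)⁺ = {Bldg, Title, Dept, Room}, which contains all of one fragment — lossless.
Dependency preservation: Dept, Room, CourseID → Bldg is not contained in any single fragment, but the restricted closure of its left-hand side across the fragments still reaches the right-hand side; the remaining FDs each lie inside some fragment. All dependencies are preserved.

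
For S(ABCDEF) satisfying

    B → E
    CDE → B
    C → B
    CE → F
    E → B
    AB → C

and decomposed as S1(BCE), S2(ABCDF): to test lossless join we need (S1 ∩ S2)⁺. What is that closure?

BCEF

S1 ∩ S2 = {BC}.
B → E applies, adding E
CE → F applies, adding F
Closure: {BCEF}.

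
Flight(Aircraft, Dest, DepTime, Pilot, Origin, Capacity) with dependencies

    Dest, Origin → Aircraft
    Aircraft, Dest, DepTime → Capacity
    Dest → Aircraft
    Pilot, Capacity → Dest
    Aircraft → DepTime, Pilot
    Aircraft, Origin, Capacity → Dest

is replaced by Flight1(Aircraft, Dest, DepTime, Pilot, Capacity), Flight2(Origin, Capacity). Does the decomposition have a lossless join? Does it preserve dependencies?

lossy but dependency-preserving

Lossless test: (Capacity)⁺ = {Capacity}, which is a superkey of neither fragment — lossy.
Dependency preservation: Dest, Origin → Aircraft; Aircraft, Origin, Capacity → Dest are not contained in any single fragment, but the restricted closure of each left-hand side across the fragments still reaches the right-hand side; the remaining FDs each lie inside some fragment. All dependencies are preserved.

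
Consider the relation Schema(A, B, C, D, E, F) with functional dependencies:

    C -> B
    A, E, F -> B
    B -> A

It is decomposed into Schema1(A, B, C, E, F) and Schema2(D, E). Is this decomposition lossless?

Common attributes: Schema1 ∩ Schema2 = {E}.
No dependency enlarges {E}, so (E)⁺ = {E}.
The closure contains neither all of Schema1 = {A, B, C, E, F} nor all of Schema2 = {D, E}, so the common attributes are not a superkey of either fragment. The join is lossy.

No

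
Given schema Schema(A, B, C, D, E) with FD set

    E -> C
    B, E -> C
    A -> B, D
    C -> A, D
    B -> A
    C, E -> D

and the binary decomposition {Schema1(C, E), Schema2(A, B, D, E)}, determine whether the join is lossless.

Yes

Common attributes: Schema1 ∩ Schema2 = {E}.
Closure of {E}: E → C applies, adding C; C → A, D applies, adding A, D; A → B, D applies, adding B. So (E)⁺ = {A, B, C, D, E}.
This closure contains every attribute of Schema1, so Schema1 ∩ Schema2 → Schema1. The join is lossless.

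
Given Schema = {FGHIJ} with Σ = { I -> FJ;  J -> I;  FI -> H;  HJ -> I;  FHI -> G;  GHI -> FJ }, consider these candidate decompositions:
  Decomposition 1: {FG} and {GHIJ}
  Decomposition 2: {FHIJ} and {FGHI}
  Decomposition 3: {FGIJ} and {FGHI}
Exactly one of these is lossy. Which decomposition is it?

Decomposition 1

Decomposition 1: common = {G}, closure = {G} → lossy.
Decomposition 2: common = {FHI}, closure = {FGHIJ} → lossless.
Decomposition 3: common = {FGI}, closure = {FGHIJ} → lossless.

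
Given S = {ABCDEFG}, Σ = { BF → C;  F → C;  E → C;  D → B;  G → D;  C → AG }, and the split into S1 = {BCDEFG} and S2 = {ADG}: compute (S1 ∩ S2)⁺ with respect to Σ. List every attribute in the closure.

S1 ∩ S2 = {DG}.
D → B applies, adding B
Closure: {BDG}.

BDG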